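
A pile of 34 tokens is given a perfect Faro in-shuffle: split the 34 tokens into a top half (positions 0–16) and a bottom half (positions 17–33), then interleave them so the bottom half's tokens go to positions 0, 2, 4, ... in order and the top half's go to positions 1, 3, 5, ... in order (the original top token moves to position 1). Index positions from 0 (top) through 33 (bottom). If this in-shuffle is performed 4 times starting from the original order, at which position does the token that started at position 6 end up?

6

Track the token's position through each in-shuffle:
6 → 13 → 27 → 20 → 6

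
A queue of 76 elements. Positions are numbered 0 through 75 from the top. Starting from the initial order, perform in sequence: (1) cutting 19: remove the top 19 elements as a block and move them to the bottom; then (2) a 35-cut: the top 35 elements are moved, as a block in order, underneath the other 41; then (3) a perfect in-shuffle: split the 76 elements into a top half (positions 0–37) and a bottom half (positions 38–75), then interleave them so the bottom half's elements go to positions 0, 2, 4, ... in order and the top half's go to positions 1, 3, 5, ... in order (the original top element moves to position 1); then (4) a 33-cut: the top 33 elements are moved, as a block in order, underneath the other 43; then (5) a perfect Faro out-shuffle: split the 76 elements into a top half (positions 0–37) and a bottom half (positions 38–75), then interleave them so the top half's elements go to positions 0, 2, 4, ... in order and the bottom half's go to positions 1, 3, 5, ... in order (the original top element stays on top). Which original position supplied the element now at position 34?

Undo the operations in reverse order, starting from position 34:
  undo op 5 (out-shuffle, from top half): 34 ← 17
  undo op 4 (cut 33): 17 ← 50
  undo op 3 (in-shuffle, from bottom half): 50 ← 63
  undo op 2 (cut 35): 63 ← 22
  undo op 1 (cut 19): 22 ← 41
So the element at position 34 came from original position 41.

41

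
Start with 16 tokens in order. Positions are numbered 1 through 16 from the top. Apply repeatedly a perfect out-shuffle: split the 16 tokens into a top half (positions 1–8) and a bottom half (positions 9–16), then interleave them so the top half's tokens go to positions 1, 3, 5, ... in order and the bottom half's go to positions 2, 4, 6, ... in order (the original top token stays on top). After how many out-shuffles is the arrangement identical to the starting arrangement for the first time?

4

The out-shuffle permutes the 16 positions with cycle lengths [1, 1, 2, 4, 4, 4].
Every token is home exactly when every cycle has completed a whole number of laps, i.e. after lcm(1, 2, 4) = 4 out-shuffles.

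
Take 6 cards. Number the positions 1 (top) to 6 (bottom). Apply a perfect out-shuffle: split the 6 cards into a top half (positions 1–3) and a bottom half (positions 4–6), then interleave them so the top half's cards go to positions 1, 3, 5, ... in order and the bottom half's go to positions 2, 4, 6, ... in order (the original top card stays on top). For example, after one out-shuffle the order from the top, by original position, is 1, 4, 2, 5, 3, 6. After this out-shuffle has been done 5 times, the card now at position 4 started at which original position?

Work backwards from position 4, undoing one out-shuffle at a time:
4 ← 5 ← 3 ← 2 ← 4 ← 5
So the card now at position 4 started at position 5.

5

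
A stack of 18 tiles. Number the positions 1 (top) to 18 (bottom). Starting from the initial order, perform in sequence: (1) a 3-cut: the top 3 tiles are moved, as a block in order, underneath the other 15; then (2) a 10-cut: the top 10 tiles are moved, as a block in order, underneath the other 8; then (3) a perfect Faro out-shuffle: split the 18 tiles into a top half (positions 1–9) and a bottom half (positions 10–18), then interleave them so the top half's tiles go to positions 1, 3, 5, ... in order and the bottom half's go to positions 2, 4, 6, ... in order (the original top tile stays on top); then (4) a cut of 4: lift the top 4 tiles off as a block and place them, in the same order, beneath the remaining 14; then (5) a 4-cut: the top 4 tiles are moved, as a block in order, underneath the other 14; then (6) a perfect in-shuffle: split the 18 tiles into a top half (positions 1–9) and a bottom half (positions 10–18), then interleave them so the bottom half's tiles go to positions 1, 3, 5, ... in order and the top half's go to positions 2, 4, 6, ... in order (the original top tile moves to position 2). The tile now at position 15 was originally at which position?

Undo the operations in reverse order, starting from position 15:
  undo op 6 (in-shuffle, from bottom half): 15 ← 17
  undo op 5 (cut 4): 17 ← 3
  undo op 4 (cut 4): 3 ← 7
  undo op 3 (out-shuffle, from top half): 7 ← 4
  undo op 2 (cut 10): 4 ← 14
  undo op 1 (cut 3): 14 ← 17
So the tile at position 15 came from original position 17.

17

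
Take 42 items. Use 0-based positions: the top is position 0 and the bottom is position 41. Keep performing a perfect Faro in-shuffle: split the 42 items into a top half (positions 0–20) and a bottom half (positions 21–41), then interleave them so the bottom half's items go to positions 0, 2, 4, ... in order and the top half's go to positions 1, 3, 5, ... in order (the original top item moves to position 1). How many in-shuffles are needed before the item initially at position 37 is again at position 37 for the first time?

Follow position 37 under repeated in-shuffles:
37 → 32 → 22 → 2 → 5 → 11 → 23 → 4 → 9 → 19 → 39 → 36 → 30 → 18 → 37
It first returns after 14 in-shuffles.

14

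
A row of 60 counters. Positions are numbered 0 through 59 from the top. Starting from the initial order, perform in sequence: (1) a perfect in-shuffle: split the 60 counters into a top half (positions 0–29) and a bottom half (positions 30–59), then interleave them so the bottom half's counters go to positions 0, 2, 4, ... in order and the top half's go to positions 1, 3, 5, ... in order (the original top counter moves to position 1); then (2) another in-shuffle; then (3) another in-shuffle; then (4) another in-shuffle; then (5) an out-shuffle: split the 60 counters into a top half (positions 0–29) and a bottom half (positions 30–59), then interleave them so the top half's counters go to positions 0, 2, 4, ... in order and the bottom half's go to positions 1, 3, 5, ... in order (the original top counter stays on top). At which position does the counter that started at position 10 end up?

Track the counter from position 10 forward through each operation:
  after op 1 (in-shuffle): 10 → 21
  after op 2 (in-shuffle): 21 → 43
  after op 3 (in-shuffle): 43 → 26
  after op 4 (in-shuffle): 26 → 53
  after op 5 (out-shuffle): 53 → 47

47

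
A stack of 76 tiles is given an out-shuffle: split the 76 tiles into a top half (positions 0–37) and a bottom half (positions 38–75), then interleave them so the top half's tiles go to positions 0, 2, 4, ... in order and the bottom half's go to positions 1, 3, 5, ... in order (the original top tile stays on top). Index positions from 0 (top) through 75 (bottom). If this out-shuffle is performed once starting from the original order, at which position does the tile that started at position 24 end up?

48

Track the tile's position through each out-shuffle:
24 → 48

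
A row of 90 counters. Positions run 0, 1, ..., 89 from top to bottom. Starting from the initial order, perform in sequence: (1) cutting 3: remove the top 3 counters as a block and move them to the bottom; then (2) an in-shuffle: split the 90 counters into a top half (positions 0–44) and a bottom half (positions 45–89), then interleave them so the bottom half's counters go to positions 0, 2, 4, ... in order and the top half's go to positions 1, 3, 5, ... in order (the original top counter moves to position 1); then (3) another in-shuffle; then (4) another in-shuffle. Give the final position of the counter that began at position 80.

Track the counter from position 80 forward through each operation:
  after op 1 (cut 3): 80 → 77
  after op 2 (in-shuffle): 77 → 64
  after op 3 (in-shuffle): 64 → 38
  after op 4 (in-shuffle): 38 → 77

77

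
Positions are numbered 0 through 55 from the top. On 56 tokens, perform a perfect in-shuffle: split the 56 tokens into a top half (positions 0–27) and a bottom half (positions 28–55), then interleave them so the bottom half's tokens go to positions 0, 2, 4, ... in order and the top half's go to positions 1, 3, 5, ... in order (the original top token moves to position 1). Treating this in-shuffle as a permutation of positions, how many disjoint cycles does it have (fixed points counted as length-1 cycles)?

Trace each unvisited position around until it returns:
(0 1 3 7 15 31 ... len 18) (2 5 11 23 47 38 ... len 18) (4 9 19 39 22 45 ... len 18) (18 37)
4 cycles in total.

4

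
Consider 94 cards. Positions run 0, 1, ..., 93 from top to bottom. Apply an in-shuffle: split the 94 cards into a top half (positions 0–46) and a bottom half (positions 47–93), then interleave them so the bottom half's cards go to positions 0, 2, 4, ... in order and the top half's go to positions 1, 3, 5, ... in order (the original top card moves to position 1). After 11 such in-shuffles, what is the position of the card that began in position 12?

23

Track the card's position through each in-shuffle:
12 → 25 → 51 → 8 → 17 → 35 → 71 → 48 → 2 → 5 → 11 → 23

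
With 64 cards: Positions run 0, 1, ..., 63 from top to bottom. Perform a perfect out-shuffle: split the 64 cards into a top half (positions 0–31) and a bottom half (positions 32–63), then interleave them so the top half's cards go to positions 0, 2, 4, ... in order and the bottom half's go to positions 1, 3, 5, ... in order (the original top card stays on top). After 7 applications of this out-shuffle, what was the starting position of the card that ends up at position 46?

23

Work backwards from position 46, undoing one out-shuffle at a time:
46 ← 23 ← 43 ← 53 ← 58 ← 29 ← 46 ← 23
So the card now at position 46 started at position 23.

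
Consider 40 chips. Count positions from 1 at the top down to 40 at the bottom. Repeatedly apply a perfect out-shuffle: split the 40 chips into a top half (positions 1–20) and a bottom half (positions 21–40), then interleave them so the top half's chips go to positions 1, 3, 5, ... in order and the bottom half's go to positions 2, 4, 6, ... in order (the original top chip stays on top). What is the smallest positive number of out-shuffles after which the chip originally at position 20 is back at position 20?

Follow position 20 under repeated out-shuffles:
20 → 39 → 38 → 36 → 32 → 24 → 8 → 15 → 29 → 18 → 35 → 30 → 20
It first returns after 12 out-shuffles.

12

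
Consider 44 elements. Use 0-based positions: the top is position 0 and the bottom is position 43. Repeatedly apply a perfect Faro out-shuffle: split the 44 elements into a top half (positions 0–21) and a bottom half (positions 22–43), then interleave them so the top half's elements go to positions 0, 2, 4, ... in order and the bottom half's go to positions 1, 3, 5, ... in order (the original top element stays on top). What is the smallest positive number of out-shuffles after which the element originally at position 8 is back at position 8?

Follow position 8 under repeated out-shuffles:
8 → 16 → 32 → 21 → 42 → 41 → 39 → 35 → 27 → 11 → 22 → 1 → 2 → 4 → 8
It first returns after 14 out-shuffles.

14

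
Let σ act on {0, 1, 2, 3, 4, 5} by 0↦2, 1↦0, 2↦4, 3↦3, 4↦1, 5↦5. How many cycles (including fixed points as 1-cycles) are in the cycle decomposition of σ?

Cycle decomposition: (0 2 4 1) (3) (5).
3 cycles.

3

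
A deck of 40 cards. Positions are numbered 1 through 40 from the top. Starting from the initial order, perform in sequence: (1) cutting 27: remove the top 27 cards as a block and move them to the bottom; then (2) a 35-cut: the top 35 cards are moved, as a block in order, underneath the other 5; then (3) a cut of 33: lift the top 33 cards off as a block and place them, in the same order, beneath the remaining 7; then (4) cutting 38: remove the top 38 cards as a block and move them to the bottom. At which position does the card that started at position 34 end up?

Track the card from position 34 forward through each operation:
  after op 1 (cut 27): 34 → 7
  after op 2 (cut 35): 7 → 12
  after op 3 (cut 33): 12 → 19
  after op 4 (cut 38): 19 → 21

21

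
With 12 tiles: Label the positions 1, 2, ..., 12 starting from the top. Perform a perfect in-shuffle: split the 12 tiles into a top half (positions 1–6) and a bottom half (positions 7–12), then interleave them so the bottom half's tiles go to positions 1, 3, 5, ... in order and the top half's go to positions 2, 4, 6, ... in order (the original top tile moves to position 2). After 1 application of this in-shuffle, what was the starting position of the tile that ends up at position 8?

Work backwards from position 8, undoing one in-shuffle at a time:
8 ← 4
So the tile now at position 8 started at position 4.

4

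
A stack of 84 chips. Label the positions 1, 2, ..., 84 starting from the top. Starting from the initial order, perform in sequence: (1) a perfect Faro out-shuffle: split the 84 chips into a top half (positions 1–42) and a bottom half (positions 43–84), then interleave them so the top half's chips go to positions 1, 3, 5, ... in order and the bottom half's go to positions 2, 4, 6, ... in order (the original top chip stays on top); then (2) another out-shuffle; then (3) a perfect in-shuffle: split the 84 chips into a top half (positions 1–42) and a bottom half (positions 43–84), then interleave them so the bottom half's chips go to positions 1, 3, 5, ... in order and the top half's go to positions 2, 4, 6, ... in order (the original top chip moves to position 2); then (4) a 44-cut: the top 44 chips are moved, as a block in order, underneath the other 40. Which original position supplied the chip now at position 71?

Undo the operations in reverse order, starting from position 71:
  undo op 4 (cut 44): 71 ← 31
  undo op 3 (in-shuffle, from bottom half): 31 ← 58
  undo op 2 (out-shuffle, from bottom half): 58 ← 71
  undo op 1 (out-shuffle, from top half): 71 ← 36
So the chip at position 71 came from original position 36.

36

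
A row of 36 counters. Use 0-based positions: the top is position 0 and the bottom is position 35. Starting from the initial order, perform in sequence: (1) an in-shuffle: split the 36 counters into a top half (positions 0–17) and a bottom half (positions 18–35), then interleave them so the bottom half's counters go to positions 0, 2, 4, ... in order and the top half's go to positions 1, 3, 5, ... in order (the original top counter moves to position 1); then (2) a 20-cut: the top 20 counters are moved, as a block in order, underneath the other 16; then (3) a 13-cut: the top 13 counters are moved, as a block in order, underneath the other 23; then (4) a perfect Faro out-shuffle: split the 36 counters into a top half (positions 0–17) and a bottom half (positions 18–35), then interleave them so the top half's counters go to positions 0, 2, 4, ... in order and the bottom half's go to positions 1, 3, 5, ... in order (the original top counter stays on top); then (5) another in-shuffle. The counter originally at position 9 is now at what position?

Track the counter from position 9 forward through each operation:
  after op 1 (in-shuffle): 9 → 19
  after op 2 (cut 20): 19 → 35
  after op 3 (cut 13): 35 → 22
  after op 4 (out-shuffle): 22 → 9
  after op 5 (in-shuffle): 9 → 19

19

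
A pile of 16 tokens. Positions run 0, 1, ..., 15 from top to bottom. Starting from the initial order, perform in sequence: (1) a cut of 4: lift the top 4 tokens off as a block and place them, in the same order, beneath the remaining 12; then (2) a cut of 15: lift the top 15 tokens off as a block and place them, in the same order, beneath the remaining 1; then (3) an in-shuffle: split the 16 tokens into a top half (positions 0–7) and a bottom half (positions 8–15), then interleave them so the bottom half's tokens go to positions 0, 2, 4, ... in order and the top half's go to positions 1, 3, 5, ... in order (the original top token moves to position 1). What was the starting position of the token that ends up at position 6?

14

Undo the operations in reverse order, starting from position 6:
  undo op 3 (in-shuffle, from bottom half): 6 ← 11
  undo op 2 (cut 15): 11 ← 10
  undo op 1 (cut 4): 10 ← 14
So the token at position 6 came from original position 14.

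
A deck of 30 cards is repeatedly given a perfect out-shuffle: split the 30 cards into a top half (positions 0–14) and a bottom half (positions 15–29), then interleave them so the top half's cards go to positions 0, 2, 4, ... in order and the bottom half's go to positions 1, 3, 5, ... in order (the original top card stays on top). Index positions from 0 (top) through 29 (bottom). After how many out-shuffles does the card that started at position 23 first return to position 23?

Follow position 23 under repeated out-shuffles:
23 → 17 → 5 → 10 → 20 → 11 → 22 → 15 → ... → 23 (length 28)
It first returns after 28 out-shuffles.

28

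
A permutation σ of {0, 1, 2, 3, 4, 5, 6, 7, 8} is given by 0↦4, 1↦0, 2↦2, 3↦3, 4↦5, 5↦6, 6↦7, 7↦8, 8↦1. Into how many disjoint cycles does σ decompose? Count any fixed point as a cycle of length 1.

3

Cycle decomposition: (0 4 5 6 7 8 1) (2) (3).
3 cycles.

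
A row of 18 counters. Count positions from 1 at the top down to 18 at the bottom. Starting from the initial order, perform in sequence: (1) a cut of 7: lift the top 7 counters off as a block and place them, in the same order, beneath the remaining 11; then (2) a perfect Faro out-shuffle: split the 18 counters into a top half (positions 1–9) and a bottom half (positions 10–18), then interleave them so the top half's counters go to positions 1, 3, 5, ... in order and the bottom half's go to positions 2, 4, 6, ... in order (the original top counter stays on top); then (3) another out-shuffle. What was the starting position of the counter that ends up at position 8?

Undo the operations in reverse order, starting from position 8:
  undo op 3 (out-shuffle, from bottom half): 8 ← 13
  undo op 2 (out-shuffle, from top half): 13 ← 7
  undo op 1 (cut 7): 7 ← 14
So the counter at position 8 came from original position 14.

14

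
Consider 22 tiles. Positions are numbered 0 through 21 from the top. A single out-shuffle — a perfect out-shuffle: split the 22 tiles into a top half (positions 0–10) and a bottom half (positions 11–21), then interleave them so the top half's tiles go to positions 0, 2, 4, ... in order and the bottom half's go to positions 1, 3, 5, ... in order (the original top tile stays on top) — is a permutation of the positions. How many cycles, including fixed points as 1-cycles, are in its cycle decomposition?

7

Trace each unvisited position around until it returns:
(0) (1 2 4 8 16 11) (3 6 12) (5 10 20 19 17 13) (7 14) (9 18 15) (21)
7 cycles in total.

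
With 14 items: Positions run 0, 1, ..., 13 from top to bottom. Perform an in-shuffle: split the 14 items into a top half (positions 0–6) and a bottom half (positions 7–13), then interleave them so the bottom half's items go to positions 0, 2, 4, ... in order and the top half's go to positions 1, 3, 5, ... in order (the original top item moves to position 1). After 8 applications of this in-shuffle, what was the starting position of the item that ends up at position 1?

1

Work backwards from position 1, undoing one in-shuffle at a time:
1 ← 0 ← 7 ← 3 ← 1 ← 0 ← 7 ← 3 ← 1
So the item now at position 1 started at position 1.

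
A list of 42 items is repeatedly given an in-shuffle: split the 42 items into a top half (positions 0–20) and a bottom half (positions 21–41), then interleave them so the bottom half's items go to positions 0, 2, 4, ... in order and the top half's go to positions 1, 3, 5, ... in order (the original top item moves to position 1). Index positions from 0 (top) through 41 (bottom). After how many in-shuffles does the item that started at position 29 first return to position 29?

14

Follow position 29 under repeated in-shuffles:
29 → 16 → 33 → 24 → 6 → 13 → 27 → 12 → 25 → 8 → 17 → 35 → 28 → 14 → 29
It first returns after 14 in-shuffles.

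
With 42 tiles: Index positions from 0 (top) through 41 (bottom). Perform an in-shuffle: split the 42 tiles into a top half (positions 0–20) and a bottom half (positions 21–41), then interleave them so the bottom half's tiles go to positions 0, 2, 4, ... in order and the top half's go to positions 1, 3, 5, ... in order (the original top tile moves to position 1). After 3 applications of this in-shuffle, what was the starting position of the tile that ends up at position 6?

16

Work backwards from position 6, undoing one in-shuffle at a time:
6 ← 24 ← 33 ← 16
So the tile now at position 6 started at position 16.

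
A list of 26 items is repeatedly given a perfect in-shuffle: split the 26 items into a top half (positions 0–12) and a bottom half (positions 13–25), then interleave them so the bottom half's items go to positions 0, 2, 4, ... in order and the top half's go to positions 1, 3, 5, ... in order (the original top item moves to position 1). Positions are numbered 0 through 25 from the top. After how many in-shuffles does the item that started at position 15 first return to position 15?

18

Follow position 15 under repeated in-shuffles:
15 → 4 → 9 → 19 → 12 → 25 → 24 → 22 → 18 → 10 → 21 → 16 → 6 → 13 → 0 → 1 → 3 → 7 → 15
It first returns after 18 in-shuffles.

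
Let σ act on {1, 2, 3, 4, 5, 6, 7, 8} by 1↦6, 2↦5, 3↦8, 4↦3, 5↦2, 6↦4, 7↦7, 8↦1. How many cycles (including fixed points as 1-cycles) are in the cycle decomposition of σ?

Cycle decomposition: (1 6 4 3 8) (2 5) (7).
3 cycles.

3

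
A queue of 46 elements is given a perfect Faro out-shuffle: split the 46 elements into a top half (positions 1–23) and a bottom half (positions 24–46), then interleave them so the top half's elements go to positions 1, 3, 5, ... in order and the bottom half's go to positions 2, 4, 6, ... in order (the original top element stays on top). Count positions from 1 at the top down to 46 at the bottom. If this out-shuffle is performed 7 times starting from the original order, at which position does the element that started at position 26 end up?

Track the element's position through each out-shuffle:
26 → 6 → 11 → 21 → 41 → 36 → 26 → 6

6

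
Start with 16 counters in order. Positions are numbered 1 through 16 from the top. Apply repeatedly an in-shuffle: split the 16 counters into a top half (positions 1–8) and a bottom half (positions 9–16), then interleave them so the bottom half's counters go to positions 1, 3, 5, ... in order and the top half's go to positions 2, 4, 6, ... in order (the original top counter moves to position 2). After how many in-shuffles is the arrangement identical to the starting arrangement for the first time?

The in-shuffle permutes the 16 positions with cycle lengths [8, 8].
Every counter is home exactly when every cycle has completed a whole number of laps, i.e. after lcm(8) = 8 in-shuffles.

8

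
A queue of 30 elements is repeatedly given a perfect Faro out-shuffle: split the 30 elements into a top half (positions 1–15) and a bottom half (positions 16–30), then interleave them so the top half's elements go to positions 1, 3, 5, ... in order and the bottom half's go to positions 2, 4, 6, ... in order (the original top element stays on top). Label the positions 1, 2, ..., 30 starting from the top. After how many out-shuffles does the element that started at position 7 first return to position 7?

28

Follow position 7 under repeated out-shuffles:
7 → 13 → 25 → 20 → 10 → 19 → 8 → 15 → ... → 7 (length 28)
It first returns after 28 out-shuffles.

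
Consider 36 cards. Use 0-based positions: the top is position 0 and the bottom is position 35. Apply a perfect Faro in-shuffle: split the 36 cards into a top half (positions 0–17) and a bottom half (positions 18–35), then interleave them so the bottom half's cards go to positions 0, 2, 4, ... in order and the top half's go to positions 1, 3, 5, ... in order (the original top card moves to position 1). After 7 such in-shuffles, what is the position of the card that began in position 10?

Track the card's position through each in-shuffle:
10 → 21 → 6 → 13 → 27 → 18 → 0 → 1

1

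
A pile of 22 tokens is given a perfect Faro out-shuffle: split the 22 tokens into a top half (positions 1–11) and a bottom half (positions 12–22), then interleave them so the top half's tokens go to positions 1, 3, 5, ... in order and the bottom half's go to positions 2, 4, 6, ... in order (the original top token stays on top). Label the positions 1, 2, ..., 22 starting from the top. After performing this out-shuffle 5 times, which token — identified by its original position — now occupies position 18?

14

Work backwards from position 18, undoing one out-shuffle at a time:
18 ← 20 ← 21 ← 11 ← 6 ← 14
So the token now at position 18 started at position 14.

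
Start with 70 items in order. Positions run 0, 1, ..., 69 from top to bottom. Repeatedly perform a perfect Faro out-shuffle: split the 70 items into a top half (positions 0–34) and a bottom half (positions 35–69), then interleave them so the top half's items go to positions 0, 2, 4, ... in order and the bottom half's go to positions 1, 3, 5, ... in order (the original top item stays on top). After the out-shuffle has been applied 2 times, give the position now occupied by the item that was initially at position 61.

Track the item's position through each out-shuffle:
61 → 53 → 37

37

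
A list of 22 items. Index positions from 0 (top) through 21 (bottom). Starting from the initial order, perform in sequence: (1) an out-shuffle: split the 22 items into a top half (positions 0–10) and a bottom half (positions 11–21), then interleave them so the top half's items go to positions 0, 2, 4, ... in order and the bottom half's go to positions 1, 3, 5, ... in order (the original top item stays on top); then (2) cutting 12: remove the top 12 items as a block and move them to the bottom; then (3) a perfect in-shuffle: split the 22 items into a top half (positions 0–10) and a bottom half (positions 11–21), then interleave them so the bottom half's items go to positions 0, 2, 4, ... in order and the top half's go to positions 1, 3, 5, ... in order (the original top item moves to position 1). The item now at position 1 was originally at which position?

Undo the operations in reverse order, starting from position 1:
  undo op 3 (in-shuffle, from top half): 1 ← 0
  undo op 2 (cut 12): 0 ← 12
  undo op 1 (out-shuffle, from top half): 12 ← 6
So the item at position 1 came from original position 6.

6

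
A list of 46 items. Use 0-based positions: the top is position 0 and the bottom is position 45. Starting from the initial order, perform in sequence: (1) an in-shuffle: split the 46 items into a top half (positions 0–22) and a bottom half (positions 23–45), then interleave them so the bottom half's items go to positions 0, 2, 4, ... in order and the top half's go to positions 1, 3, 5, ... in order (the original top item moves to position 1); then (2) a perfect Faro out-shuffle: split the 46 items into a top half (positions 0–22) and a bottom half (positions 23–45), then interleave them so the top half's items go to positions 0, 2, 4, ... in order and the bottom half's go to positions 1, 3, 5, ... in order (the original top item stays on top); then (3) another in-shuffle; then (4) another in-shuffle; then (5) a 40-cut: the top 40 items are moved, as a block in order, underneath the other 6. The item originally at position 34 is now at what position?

44

Track the item from position 34 forward through each operation:
  after op 1 (in-shuffle): 34 → 22
  after op 2 (out-shuffle): 22 → 44
  after op 3 (in-shuffle): 44 → 42
  after op 4 (in-shuffle): 42 → 38
  after op 5 (cut 40): 38 → 44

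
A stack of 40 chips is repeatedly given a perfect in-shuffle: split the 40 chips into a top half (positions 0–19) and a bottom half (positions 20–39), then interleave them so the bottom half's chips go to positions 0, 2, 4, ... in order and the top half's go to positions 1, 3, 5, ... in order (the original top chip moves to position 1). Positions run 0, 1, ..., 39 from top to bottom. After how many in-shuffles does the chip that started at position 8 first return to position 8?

20

Follow position 8 under repeated in-shuffles:
8 → 17 → 35 → 30 → 20 → 0 → 1 → 3 → 7 → 15 → 31 → 22 → 4 → 9 → 19 → 39 → 38 → 36 → 32 → 24 → 8
It first returns after 20 in-shuffles.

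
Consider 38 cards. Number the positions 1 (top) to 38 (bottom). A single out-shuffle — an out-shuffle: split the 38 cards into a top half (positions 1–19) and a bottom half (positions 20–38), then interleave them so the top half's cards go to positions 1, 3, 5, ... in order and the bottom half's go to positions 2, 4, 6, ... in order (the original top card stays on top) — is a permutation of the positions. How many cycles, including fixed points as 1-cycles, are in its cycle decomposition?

3

Trace each unvisited position around until it returns:
(1) (2 3 5 9 17 33 ... len 36) (38)
3 cycles in total.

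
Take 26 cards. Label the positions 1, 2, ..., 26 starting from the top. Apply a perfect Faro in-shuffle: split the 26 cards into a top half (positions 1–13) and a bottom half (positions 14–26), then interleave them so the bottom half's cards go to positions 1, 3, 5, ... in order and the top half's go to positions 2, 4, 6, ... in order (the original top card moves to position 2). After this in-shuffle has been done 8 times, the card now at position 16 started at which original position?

Work backwards from position 16, undoing one in-shuffle at a time:
16 ← 8 ← 4 ← 2 ← 1 ← 14 ← 7 ← 17 ← 22
So the card now at position 16 started at position 22.

22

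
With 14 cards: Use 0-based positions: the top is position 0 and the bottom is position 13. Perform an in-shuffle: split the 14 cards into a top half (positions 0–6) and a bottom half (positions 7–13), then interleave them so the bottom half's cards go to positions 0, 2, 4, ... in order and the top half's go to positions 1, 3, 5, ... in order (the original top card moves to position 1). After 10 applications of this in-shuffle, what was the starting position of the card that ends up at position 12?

Work backwards from position 12, undoing one in-shuffle at a time:
12 ← 13 ← 6 ← 10 ← 12 ← 13 ← 6 ← 10 ← 12 ← 13 ← 6
So the card now at position 12 started at position 6.

6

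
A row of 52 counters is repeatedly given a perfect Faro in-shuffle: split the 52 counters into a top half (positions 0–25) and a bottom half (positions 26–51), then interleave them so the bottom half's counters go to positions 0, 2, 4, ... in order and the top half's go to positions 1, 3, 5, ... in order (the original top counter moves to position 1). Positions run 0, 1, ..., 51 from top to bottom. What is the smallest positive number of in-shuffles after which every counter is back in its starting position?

The in-shuffle permutes the 52 positions with cycle lengths [52].
Every counter is home exactly when every cycle has completed a whole number of laps, i.e. after lcm(52) = 52 in-shuffles.

52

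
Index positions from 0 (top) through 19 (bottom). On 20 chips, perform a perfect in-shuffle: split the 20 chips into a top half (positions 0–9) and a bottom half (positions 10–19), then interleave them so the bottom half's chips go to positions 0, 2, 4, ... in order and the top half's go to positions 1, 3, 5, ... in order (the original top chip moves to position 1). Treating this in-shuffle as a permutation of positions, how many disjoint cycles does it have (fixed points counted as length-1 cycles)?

5

Trace each unvisited position around until it returns:
(0 1 3 7 15 10) (2 5 11) (4 9 19 18 16 12) (6 13) (8 17 14)
5 cycles in total.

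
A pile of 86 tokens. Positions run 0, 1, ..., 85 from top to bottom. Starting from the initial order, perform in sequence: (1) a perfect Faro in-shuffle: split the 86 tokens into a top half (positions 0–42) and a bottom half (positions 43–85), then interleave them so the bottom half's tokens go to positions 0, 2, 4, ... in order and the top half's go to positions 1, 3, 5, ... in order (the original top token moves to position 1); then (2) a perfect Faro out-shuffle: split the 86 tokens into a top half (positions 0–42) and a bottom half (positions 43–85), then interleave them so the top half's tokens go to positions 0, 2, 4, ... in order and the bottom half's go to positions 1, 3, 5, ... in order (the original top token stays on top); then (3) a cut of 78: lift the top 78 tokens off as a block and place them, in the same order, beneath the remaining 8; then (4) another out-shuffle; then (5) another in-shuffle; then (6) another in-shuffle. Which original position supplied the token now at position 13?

68

Undo the operations in reverse order, starting from position 13:
  undo op 6 (in-shuffle, from top half): 13 ← 6
  undo op 5 (in-shuffle, from bottom half): 6 ← 46
  undo op 4 (out-shuffle, from top half): 46 ← 23
  undo op 3 (cut 78): 23 ← 15
  undo op 2 (out-shuffle, from bottom half): 15 ← 50
  undo op 1 (in-shuffle, from bottom half): 50 ← 68
So the token at position 13 came from original position 68.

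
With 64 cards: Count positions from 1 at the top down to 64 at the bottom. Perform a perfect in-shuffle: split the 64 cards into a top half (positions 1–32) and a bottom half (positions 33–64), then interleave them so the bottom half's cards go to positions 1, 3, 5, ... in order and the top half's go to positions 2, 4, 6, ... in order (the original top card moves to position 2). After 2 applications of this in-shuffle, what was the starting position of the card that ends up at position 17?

Work backwards from position 17, undoing one in-shuffle at a time:
17 ← 41 ← 53
So the card now at position 17 started at position 53.

53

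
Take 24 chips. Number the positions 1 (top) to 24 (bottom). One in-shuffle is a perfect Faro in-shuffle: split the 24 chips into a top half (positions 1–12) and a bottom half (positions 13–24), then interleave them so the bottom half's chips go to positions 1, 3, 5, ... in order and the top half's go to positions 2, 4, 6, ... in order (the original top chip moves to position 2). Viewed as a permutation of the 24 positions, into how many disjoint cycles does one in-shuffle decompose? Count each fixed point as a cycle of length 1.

2

Trace each unvisited position around until it returns:
(1 2 4 8 16 7 ... len 20) (5 10 20 15)
2 cycles in total.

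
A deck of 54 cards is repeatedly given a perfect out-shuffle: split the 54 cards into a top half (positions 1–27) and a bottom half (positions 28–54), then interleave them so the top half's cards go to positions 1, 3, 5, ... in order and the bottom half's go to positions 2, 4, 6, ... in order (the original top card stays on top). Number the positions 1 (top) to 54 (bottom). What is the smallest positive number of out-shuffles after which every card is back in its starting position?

The out-shuffle permutes the 54 positions with cycle lengths [1, 1, 52].
Every card is home exactly when every cycle has completed a whole number of laps, i.e. after lcm(1, 52) = 52 out-shuffles.

52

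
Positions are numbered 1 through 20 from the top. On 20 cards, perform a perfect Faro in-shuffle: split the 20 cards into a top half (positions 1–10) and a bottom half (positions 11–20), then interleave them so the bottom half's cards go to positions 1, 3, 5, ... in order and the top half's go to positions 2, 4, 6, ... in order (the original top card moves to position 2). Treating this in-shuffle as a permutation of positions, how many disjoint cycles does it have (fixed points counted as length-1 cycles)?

Trace each unvisited position around until it returns:
(1 2 4 8 16 11) (3 6 12) (5 10 20 19 17 13) (7 14) (9 18 15)
5 cycles in total.

5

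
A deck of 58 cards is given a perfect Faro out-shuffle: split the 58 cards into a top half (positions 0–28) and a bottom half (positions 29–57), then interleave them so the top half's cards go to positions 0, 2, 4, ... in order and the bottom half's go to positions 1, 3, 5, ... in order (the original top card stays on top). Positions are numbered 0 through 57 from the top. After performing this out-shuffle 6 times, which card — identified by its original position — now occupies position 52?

Work backwards from position 52, undoing one out-shuffle at a time:
52 ← 26 ← 13 ← 35 ← 46 ← 23 ← 40
So the card now at position 52 started at position 40.

40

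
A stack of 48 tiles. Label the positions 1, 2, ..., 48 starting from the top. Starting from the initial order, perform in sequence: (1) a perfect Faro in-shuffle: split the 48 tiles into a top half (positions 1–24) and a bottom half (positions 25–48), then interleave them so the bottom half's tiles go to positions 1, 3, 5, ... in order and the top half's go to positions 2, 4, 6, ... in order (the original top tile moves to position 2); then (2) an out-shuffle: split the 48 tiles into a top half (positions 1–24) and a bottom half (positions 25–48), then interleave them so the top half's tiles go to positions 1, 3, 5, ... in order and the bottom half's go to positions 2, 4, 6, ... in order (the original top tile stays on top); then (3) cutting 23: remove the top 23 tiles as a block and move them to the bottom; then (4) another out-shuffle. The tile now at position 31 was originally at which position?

10

Undo the operations in reverse order, starting from position 31:
  undo op 4 (out-shuffle, from top half): 31 ← 16
  undo op 3 (cut 23): 16 ← 39
  undo op 2 (out-shuffle, from top half): 39 ← 20
  undo op 1 (in-shuffle, from top half): 20 ← 10
So the tile at position 31 came from original position 10.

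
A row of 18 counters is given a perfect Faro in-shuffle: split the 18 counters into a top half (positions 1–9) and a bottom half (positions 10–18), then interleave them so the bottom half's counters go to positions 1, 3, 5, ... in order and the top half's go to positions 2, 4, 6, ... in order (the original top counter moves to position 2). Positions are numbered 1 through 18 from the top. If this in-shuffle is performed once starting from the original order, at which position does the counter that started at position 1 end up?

Track the counter's position through each in-shuffle:
1 → 2

2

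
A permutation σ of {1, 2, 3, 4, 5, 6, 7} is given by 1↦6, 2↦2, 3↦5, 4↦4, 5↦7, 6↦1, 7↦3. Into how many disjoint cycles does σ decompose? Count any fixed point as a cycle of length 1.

4

Cycle decomposition: (1 6) (2) (3 5 7) (4).
4 cycles.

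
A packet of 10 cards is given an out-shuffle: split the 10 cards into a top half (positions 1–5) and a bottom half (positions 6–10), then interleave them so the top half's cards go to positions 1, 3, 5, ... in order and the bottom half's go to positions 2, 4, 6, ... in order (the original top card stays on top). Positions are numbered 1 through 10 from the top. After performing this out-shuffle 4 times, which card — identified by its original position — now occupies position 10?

10

Work backwards from position 10, undoing one out-shuffle at a time:
10 ← 10 ← 10 ← 10 ← 10
So the card now at position 10 started at position 10.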